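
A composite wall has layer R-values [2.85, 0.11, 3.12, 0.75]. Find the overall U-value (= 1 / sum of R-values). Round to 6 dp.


R_total = 2.85 + 0.11 + 3.12 + 0.75 = 6.83
U = 1/6.83 = 0.146413

0.146413


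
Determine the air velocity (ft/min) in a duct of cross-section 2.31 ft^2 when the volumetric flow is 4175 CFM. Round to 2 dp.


V = 4175 / 2.31 = 1807.36 ft/min

1807.36 ft/min


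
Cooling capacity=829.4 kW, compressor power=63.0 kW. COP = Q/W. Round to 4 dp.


COP = 829.4 / 63.0 = 13.1651

13.1651


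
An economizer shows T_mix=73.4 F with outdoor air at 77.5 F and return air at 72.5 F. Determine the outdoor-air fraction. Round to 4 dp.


frac = (73.4 - 72.5) / (77.5 - 72.5) = 0.1800

0.1800


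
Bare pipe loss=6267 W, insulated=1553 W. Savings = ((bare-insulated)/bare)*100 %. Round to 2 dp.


Savings = ((6267-1553)/6267)*100 = 75.22 %

75.22 %


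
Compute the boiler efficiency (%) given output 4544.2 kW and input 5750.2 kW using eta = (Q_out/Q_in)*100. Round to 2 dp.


eta = (4544.2/5750.2)*100 = 79.03 %

79.03 %


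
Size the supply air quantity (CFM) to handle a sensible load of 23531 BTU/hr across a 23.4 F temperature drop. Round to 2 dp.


CFM = 23531 / (1.08 * 23.4) = 931.11

931.11 CFM


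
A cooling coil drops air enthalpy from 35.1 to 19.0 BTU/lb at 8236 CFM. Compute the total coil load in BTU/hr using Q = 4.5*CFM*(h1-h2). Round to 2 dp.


Q = 4.5 * 8236 * (35.1 - 19.0) = 596698.20 BTU/hr

596698.20 BTU/hr


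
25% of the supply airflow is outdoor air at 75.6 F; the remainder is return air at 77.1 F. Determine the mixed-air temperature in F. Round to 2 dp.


T_mix = 0.25*75.6 + 0.75*77.1 = 76.73 F

76.73 F


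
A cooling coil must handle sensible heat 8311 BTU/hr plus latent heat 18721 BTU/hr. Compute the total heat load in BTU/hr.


Qt = 8311 + 18721 = 27032 BTU/hr

27032 BTU/hr


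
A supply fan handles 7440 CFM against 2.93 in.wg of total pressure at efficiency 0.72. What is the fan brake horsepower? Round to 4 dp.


BHP = 7440 * 2.93 / (6356 * 0.72) = 4.7635 hp

4.7635 hp


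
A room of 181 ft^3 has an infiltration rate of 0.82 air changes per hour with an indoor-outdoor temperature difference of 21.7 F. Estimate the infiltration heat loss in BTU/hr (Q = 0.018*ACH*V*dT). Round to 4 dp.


Q = 0.018 * 0.82 * 181 * 21.7 = 57.9729 BTU/hr

57.9729 BTU/hr


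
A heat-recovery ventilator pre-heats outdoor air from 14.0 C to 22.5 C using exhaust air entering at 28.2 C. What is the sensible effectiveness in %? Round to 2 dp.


eff = (22.5-14.0)/(28.2-14.0)*100 = 59.86 %

59.86 %


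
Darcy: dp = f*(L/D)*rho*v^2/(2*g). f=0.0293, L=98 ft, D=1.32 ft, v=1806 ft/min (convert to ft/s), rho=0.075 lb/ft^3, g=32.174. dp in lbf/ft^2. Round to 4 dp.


v_fps = 1806/60 = 30.1 ft/s
dp = 0.0293*(98/1.32)*0.075*30.1^2/(2*32.174) = 2.2971 lbf/ft^2

2.2971 lbf/ft^2


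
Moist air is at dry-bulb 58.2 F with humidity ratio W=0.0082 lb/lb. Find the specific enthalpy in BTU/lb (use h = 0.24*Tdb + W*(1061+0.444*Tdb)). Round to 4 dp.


h = 0.24*58.2 + 0.0082*(1061+0.444*58.2) = 22.8801 BTU/lb

22.8801 BTU/lb


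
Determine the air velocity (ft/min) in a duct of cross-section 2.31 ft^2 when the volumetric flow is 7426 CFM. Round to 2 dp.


V = 7426 / 2.31 = 3214.72 ft/min

3214.72 ft/min


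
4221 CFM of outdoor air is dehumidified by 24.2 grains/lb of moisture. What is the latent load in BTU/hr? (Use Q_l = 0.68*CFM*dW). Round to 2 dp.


Q = 0.68 * 4221 * 24.2 = 69460.78 BTU/hr

69460.78 BTU/hr


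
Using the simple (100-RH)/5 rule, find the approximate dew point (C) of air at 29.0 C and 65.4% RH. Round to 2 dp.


Td = 29.0 - (100-65.4)/5 = 22.08 C

22.08 C


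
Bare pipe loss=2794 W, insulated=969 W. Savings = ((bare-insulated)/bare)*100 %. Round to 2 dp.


Savings = ((2794-969)/2794)*100 = 65.32 %

65.32 %


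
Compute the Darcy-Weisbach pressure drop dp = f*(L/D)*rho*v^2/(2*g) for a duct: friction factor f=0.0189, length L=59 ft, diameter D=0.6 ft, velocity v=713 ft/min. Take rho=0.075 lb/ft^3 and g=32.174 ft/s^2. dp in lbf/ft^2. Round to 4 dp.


v_fps = 713/60 = 11.8833 ft/s
dp = 0.0189*(59/0.6)*0.075*11.8833^2/(2*32.174) = 0.3059 lbf/ft^2

0.3059 lbf/ft^2


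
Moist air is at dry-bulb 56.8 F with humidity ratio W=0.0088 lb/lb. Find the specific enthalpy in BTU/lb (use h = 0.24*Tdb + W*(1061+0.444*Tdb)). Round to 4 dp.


h = 0.24*56.8 + 0.0088*(1061+0.444*56.8) = 23.1907 BTU/lb

23.1907 BTU/lb


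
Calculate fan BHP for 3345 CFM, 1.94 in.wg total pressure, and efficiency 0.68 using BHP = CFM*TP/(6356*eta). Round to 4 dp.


BHP = 3345 * 1.94 / (6356 * 0.68) = 1.5014 hp

1.5014 hp


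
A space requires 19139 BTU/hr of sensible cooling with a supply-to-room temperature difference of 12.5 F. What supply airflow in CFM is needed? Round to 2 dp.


CFM = 19139 / (1.08 * 12.5) = 1417.70

1417.70 CFM


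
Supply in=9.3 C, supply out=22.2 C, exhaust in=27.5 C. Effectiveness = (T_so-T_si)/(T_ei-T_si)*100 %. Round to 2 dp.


eff = (22.2-9.3)/(27.5-9.3)*100 = 70.88 %

70.88 %


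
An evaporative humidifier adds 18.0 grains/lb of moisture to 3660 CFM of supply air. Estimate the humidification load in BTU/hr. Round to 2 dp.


Q = 0.68 * 3660 * 18.0 = 44798.40 BTU/hr

44798.40 BTU/hr


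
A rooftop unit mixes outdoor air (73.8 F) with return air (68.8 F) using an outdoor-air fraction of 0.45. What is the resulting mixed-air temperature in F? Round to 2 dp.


T_mix = 0.45*73.8 + 0.55*68.8 = 71.05 F

71.05 F


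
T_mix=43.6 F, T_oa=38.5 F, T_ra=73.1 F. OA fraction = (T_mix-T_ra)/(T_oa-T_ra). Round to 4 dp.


frac = (43.6 - 73.1) / (38.5 - 73.1) = 0.8526

0.8526


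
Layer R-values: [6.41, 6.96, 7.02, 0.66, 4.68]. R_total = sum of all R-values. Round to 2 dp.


R_total = 6.41 + 6.96 + 7.02 + 0.66 + 4.68 = 25.73

25.73


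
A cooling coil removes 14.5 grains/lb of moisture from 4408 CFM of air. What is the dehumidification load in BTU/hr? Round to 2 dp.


Q = 0.68 * 4408 * 14.5 = 43462.88 BTU/hr

43462.88 BTU/hr


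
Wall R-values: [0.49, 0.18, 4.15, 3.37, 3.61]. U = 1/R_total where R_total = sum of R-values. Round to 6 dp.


R_total = 0.49 + 0.18 + 4.15 + 3.37 + 3.61 = 11.80
U = 1/11.80 = 0.084746

0.084746


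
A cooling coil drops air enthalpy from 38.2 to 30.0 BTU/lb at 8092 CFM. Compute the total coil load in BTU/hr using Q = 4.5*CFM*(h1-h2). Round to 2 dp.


Q = 4.5 * 8092 * (38.2 - 30.0) = 298594.80 BTU/hr

298594.80 BTU/hr


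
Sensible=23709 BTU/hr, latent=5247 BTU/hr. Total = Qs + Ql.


Qt = 23709 + 5247 = 28956 BTU/hr

28956 BTU/hr


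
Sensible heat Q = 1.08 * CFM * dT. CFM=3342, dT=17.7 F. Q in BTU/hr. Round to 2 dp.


Q = 1.08 * 3342 * 17.7 = 63885.67 BTU/hr

63885.67 BTU/hr


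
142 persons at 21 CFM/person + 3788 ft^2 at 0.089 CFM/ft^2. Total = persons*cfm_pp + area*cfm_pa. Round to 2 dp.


Total = 142*21 + 3788*0.089 = 3319.13 CFM

3319.13 CFM


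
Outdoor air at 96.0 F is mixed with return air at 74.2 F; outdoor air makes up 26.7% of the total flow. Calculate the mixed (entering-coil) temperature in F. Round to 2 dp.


T_mix = 74.2 + (26.7/100)*(96.0-74.2) = 80.02 F

80.02 F


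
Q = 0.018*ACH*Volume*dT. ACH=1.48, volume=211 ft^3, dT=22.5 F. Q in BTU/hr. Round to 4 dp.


Q = 0.018 * 1.48 * 211 * 22.5 = 126.4734 BTU/hr

126.4734 BTU/hr


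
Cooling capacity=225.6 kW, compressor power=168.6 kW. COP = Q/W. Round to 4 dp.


COP = 225.6 / 168.6 = 1.3381

1.3381


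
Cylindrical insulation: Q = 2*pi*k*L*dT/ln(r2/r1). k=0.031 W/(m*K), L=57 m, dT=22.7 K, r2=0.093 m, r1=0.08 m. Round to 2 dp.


Q = 2*pi*0.031*57*22.7/ln(0.093/0.08) = 1673.77 W

1673.77 W


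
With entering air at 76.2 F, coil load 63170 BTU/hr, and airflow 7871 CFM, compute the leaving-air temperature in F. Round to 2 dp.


dT = 63170/(1.08*7871) = 7.4312
T_leave = 76.2 - 7.4312 = 68.77 F

68.77 F


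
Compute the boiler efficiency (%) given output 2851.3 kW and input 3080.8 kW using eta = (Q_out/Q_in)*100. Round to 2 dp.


eta = (2851.3/3080.8)*100 = 92.55 %

92.55 %


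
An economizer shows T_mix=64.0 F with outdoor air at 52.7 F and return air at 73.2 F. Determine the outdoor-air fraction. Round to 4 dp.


frac = (64.0 - 73.2) / (52.7 - 73.2) = 0.4488

0.4488


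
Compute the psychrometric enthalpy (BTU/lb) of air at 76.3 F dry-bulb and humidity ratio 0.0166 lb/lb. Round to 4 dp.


h = 0.24*76.3 + 0.0166*(1061+0.444*76.3) = 36.4870 BTU/lb

36.4870 BTU/lb


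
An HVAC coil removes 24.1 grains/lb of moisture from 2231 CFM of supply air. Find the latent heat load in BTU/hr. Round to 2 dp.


Q = 0.68 * 2231 * 24.1 = 36561.63 BTU/hr

36561.63 BTU/hr


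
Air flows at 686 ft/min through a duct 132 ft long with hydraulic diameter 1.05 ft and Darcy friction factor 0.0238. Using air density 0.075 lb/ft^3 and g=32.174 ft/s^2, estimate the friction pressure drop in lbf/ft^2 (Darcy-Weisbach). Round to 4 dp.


v_fps = 686/60 = 11.4333 ft/s
dp = 0.0238*(132/1.05)*0.075*11.4333^2/(2*32.174) = 0.4559 lbf/ft^2

0.4559 lbf/ft^2


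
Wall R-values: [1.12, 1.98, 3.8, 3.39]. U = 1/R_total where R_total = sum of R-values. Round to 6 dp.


R_total = 1.12 + 1.98 + 3.8 + 3.39 = 10.29
U = 1/10.29 = 0.097182

0.097182


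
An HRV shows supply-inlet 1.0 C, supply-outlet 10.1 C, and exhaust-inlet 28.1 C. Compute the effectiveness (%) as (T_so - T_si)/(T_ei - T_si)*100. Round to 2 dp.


eff = (10.1-1.0)/(28.1-1.0)*100 = 33.58 %

33.58 %


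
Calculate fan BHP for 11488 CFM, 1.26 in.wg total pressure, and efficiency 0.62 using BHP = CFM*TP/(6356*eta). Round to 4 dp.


BHP = 11488 * 1.26 / (6356 * 0.62) = 3.6732 hp

3.6732 hp


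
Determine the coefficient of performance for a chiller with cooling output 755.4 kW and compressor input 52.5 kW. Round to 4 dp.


COP = 755.4 / 52.5 = 14.3886

14.3886


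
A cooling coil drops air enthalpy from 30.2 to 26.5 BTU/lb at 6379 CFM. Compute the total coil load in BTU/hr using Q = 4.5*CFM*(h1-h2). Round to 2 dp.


Q = 4.5 * 6379 * (30.2 - 26.5) = 106210.35 BTU/hr

106210.35 BTU/hr


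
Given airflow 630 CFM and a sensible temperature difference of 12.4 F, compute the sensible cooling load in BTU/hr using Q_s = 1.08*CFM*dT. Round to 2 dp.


Q = 1.08 * 630 * 12.4 = 8436.96 BTU/hr

8436.96 BTU/hr


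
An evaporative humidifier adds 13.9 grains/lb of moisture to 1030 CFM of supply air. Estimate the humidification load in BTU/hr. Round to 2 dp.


Q = 0.68 * 1030 * 13.9 = 9735.56 BTU/hr

9735.56 BTU/hr


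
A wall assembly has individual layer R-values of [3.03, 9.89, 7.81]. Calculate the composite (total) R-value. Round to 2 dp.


R_total = 3.03 + 9.89 + 7.81 = 20.73

20.73


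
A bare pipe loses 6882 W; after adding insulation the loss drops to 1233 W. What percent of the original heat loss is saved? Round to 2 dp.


Savings = ((6882-1233)/6882)*100 = 82.08 %

82.08 %


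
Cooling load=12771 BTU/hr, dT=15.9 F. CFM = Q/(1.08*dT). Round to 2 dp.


CFM = 12771 / (1.08 * 15.9) = 743.71

743.71 CFM


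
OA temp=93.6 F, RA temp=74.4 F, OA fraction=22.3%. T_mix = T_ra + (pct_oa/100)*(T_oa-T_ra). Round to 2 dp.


T_mix = 74.4 + (22.3/100)*(93.6-74.4) = 78.68 F

78.68 F


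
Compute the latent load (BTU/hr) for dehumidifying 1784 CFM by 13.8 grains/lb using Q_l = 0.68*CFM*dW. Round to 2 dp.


Q = 0.68 * 1784 * 13.8 = 16741.06 BTU/hr

16741.06 BTU/hr


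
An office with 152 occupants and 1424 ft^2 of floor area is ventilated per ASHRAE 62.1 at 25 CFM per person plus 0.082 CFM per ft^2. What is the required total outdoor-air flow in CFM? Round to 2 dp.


Total = 152*25 + 1424*0.082 = 3916.77 CFM

3916.77 CFM


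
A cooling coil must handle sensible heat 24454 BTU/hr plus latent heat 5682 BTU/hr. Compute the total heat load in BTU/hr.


Qt = 24454 + 5682 = 30136 BTU/hr

30136 BTU/hr


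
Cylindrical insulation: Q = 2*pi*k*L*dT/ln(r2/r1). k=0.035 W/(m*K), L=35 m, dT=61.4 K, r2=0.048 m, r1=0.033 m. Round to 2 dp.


Q = 2*pi*0.035*35*61.4/ln(0.048/0.033) = 1261.27 W

1261.27 W


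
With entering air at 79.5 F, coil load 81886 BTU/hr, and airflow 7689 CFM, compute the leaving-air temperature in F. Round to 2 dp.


dT = 81886/(1.08*7689) = 9.8609
T_leave = 79.5 - 9.8609 = 69.64 F

69.64 F


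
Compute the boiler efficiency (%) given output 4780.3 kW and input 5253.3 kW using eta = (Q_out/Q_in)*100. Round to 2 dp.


eta = (4780.3/5253.3)*100 = 91.00 %

91.00 %


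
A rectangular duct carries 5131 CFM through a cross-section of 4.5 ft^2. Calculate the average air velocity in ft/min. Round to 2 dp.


V = 5131 / 4.5 = 1140.22 ft/min

1140.22 ft/min


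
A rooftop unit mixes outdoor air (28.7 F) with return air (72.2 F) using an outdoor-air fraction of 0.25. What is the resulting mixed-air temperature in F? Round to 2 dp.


T_mix = 0.25*28.7 + 0.75*72.2 = 61.33 F

61.33 F


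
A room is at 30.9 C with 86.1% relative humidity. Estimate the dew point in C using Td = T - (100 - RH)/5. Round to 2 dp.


Td = 30.9 - (100-86.1)/5 = 28.12 C

28.12 C


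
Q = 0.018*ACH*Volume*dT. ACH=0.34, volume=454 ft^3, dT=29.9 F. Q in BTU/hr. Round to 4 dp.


Q = 0.018 * 0.34 * 454 * 29.9 = 83.0766 BTU/hr

83.0766 BTU/hr


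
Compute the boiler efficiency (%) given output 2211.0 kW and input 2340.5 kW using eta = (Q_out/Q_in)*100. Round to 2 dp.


eta = (2211.0/2340.5)*100 = 94.47 %

94.47 %


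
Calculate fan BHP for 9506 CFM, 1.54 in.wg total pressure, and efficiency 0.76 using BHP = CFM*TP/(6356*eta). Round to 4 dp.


BHP = 9506 * 1.54 / (6356 * 0.76) = 3.0305 hp

3.0305 hp


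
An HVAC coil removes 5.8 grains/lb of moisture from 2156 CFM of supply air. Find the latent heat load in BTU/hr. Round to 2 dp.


Q = 0.68 * 2156 * 5.8 = 8503.26 BTU/hr

8503.26 BTU/hr


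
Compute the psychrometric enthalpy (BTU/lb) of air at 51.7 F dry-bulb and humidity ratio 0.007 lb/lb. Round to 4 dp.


h = 0.24*51.7 + 0.007*(1061+0.444*51.7) = 19.9957 BTU/lb

19.9957 BTU/lb


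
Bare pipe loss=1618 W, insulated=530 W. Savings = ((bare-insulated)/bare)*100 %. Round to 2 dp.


Savings = ((1618-530)/1618)*100 = 67.24 %

67.24 %


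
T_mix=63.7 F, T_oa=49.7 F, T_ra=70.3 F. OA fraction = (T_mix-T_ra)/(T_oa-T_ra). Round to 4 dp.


frac = (63.7 - 70.3) / (49.7 - 70.3) = 0.3204

0.3204


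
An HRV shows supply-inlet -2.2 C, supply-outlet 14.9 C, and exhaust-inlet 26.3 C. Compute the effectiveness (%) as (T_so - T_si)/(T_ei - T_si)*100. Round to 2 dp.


eff = (14.9-(-2.2))/(26.3-(-2.2))*100 = 60.00 %

60.00 %


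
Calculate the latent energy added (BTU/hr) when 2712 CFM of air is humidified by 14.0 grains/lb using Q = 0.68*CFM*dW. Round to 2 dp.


Q = 0.68 * 2712 * 14.0 = 25818.24 BTU/hr

25818.24 BTU/hr


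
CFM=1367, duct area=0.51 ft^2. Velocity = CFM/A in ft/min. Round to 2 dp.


V = 1367 / 0.51 = 2680.39 ft/min

2680.39 ft/min


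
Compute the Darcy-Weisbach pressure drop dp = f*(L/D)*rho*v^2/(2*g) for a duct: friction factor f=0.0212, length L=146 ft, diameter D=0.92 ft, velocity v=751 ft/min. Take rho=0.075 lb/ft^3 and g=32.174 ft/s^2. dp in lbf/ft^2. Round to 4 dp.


v_fps = 751/60 = 12.5167 ft/s
dp = 0.0212*(146/0.92)*0.075*12.5167^2/(2*32.174) = 0.6143 lbf/ft^2

0.6143 lbf/ft^2


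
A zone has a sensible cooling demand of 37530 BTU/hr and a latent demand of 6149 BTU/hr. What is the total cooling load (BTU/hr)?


Qt = 37530 + 6149 = 43679 BTU/hr

43679 BTU/hr


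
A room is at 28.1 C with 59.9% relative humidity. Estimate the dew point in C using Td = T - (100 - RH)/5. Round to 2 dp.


Td = 28.1 - (100-59.9)/5 = 20.08 C

20.08 C


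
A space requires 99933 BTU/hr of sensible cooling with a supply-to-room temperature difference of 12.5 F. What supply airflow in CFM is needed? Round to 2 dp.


CFM = 99933 / (1.08 * 12.5) = 7402.44

7402.44 CFM


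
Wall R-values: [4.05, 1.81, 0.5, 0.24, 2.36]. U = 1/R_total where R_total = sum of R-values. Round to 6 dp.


R_total = 4.05 + 1.81 + 0.5 + 0.24 + 2.36 = 8.96
U = 1/8.96 = 0.111607

0.111607


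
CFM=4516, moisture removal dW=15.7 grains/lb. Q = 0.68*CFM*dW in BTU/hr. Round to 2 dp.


Q = 0.68 * 4516 * 15.7 = 48212.82 BTU/hr

48212.82 BTU/hr


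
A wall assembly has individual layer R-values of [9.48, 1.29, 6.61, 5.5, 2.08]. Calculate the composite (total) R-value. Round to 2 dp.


R_total = 9.48 + 1.29 + 6.61 + 5.5 + 2.08 = 24.96

24.96


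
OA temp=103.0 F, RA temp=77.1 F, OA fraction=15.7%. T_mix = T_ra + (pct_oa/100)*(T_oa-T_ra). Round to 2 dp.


T_mix = 77.1 + (15.7/100)*(103.0-77.1) = 81.17 F

81.17 F


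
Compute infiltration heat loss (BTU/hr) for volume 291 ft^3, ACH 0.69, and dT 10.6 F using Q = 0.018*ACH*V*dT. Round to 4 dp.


Q = 0.018 * 0.69 * 291 * 10.6 = 38.3107 BTU/hr

38.3107 BTU/hr


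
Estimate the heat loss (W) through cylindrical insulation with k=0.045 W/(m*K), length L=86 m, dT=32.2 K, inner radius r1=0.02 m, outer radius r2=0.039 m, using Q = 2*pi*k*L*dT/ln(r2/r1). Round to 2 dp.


Q = 2*pi*0.045*86*32.2/ln(0.039/0.02) = 1172.41 W

1172.41 W


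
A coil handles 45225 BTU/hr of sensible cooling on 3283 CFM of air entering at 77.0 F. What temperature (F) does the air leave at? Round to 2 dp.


dT = 45225/(1.08*3283) = 12.7551
T_leave = 77.0 - 12.7551 = 64.24 F

64.24 F


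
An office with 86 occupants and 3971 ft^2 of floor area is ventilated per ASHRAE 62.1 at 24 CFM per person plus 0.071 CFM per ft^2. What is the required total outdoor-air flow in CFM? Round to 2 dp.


Total = 86*24 + 3971*0.071 = 2345.94 CFM

2345.94 CFM


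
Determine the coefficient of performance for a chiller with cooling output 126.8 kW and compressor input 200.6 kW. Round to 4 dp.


COP = 126.8 / 200.6 = 0.6321

0.6321


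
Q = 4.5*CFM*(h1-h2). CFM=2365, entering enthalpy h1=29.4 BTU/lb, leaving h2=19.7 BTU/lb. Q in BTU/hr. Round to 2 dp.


Q = 4.5 * 2365 * (29.4 - 19.7) = 103232.25 BTU/hr

103232.25 BTU/hr


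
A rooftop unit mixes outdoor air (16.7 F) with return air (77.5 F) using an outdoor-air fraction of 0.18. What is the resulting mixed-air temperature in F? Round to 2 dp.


T_mix = 0.18*16.7 + 0.82*77.5 = 66.56 F

66.56 F


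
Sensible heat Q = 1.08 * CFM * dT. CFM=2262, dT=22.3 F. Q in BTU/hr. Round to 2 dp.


Q = 1.08 * 2262 * 22.3 = 54478.01 BTU/hr

54478.01 BTU/hr


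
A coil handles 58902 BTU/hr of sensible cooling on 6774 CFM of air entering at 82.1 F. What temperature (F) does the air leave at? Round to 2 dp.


dT = 58902/(1.08*6774) = 8.0512
T_leave = 82.1 - 8.0512 = 74.05 F

74.05 F


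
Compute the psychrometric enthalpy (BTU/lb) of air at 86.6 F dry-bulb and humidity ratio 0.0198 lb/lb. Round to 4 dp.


h = 0.24*86.6 + 0.0198*(1061+0.444*86.6) = 42.5531 BTU/lb

42.5531 BTU/lb


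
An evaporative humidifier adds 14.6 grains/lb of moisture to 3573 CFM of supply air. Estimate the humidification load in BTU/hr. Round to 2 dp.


Q = 0.68 * 3573 * 14.6 = 35472.74 BTU/hr

35472.74 BTU/hr


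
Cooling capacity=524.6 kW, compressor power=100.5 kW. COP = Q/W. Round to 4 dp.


COP = 524.6 / 100.5 = 5.2199

5.2199


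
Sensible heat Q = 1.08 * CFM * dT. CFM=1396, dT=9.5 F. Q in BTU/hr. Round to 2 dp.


Q = 1.08 * 1396 * 9.5 = 14322.96 BTU/hr

14322.96 BTU/hr


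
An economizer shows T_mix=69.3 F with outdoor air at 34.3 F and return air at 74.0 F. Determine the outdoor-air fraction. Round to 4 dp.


frac = (69.3 - 74.0) / (34.3 - 74.0) = 0.1184

0.1184


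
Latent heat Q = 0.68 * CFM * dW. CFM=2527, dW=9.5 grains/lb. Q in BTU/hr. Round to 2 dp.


Q = 0.68 * 2527 * 9.5 = 16324.42 BTU/hr

16324.42 BTU/hr


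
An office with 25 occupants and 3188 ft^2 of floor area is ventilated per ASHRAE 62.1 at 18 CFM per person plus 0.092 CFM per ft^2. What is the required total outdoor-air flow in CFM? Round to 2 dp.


Total = 25*18 + 3188*0.092 = 743.30 CFM

743.30 CFM


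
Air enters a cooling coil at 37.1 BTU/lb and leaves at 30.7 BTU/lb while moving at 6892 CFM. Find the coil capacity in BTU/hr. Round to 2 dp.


Q = 4.5 * 6892 * (37.1 - 30.7) = 198489.60 BTU/hr

198489.60 BTU/hr


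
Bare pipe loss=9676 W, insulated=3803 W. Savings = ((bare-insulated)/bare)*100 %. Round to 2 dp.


Savings = ((9676-3803)/9676)*100 = 60.70 %

60.70 %


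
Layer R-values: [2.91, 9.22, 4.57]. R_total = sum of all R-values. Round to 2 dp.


R_total = 2.91 + 9.22 + 4.57 = 16.70

16.70


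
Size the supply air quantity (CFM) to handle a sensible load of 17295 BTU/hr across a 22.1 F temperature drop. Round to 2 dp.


CFM = 17295 / (1.08 * 22.1) = 724.61

724.61 CFM


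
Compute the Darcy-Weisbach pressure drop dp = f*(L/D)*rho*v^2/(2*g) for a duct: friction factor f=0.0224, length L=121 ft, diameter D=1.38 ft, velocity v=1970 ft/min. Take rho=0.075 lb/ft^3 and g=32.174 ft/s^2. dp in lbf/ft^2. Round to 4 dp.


v_fps = 1970/60 = 32.8333 ft/s
dp = 0.0224*(121/1.38)*0.075*32.8333^2/(2*32.174) = 2.4678 lbf/ft^2

2.4678 lbf/ft^2


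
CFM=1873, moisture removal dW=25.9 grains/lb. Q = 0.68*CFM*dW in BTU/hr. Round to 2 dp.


Q = 0.68 * 1873 * 25.9 = 32987.28 BTU/hr

32987.28 BTU/hr


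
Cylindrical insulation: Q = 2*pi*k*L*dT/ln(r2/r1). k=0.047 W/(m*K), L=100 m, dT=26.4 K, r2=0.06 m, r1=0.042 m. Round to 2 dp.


Q = 2*pi*0.047*100*26.4/ln(0.06/0.042) = 2185.79 W

2185.79 W


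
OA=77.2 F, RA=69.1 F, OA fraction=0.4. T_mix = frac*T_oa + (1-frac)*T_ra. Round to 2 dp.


T_mix = 0.4*77.2 + 0.6*69.1 = 72.34 F

72.34 F


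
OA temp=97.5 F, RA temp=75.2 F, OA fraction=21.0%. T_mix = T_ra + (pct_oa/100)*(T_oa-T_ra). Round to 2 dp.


T_mix = 75.2 + (21.0/100)*(97.5-75.2) = 79.88 F

79.88 F


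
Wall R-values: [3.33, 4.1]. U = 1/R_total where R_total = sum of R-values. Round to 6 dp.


R_total = 3.33 + 4.1 = 7.43
U = 1/7.43 = 0.134590

0.134590


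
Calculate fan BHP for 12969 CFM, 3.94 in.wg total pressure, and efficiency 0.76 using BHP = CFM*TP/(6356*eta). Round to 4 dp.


BHP = 12969 * 3.94 / (6356 * 0.76) = 10.5780 hp

10.5780 hp


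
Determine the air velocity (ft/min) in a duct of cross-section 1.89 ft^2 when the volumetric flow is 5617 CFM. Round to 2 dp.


V = 5617 / 1.89 = 2971.96 ft/min

2971.96 ft/min


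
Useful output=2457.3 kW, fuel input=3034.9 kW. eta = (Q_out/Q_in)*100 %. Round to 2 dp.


eta = (2457.3/3034.9)*100 = 80.97 %

80.97 %


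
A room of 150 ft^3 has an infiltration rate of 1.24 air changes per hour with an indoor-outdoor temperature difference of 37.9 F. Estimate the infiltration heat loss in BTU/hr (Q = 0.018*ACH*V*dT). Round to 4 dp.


Q = 0.018 * 1.24 * 150 * 37.9 = 126.8892 BTU/hr

126.8892 BTU/hr


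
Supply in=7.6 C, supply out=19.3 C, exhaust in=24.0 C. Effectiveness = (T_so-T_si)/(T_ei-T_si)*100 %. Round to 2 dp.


eff = (19.3-7.6)/(24.0-7.6)*100 = 71.34 %

71.34 %


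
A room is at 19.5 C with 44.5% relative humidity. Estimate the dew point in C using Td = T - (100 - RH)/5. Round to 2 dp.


Td = 19.5 - (100-44.5)/5 = 8.40 C

8.40 C


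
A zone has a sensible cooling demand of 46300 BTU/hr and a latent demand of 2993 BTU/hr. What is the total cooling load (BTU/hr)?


Qt = 46300 + 2993 = 49293 BTU/hr

49293 BTU/hr


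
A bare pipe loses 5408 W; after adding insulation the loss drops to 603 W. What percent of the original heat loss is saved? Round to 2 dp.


Savings = ((5408-603)/5408)*100 = 88.85 %

88.85 %


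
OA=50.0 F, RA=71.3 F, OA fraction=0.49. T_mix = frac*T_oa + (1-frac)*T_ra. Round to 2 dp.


T_mix = 0.49*50.0 + 0.51*71.3 = 60.86 F

60.86 F


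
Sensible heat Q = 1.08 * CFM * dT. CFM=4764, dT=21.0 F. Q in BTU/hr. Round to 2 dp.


Q = 1.08 * 4764 * 21.0 = 108047.52 BTU/hr

108047.52 BTU/hr


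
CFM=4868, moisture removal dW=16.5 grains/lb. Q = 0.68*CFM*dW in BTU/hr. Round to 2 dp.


Q = 0.68 * 4868 * 16.5 = 54618.96 BTU/hr

54618.96 BTU/hr


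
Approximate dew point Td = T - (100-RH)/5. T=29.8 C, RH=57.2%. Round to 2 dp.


Td = 29.8 - (100-57.2)/5 = 21.24 C

21.24 C


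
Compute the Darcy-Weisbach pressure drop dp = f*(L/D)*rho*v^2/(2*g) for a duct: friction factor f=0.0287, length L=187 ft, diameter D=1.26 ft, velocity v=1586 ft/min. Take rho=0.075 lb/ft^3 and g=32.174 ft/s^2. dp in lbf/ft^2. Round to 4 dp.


v_fps = 1586/60 = 26.4333 ft/s
dp = 0.0287*(187/1.26)*0.075*26.4333^2/(2*32.174) = 3.4688 lbf/ft^2

3.4688 lbf/ft^2


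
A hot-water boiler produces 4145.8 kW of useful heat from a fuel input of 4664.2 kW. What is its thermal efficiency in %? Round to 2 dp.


eta = (4145.8/4664.2)*100 = 88.89 %

88.89 %


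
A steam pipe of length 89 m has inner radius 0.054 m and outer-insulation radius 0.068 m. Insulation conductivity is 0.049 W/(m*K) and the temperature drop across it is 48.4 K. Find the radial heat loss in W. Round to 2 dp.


Q = 2*pi*0.049*89*48.4/ln(0.068/0.054) = 5753.02 W

5753.02 W


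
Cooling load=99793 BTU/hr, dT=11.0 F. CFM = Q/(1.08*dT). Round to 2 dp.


CFM = 99793 / (1.08 * 11.0) = 8400.08

8400.08 CFM


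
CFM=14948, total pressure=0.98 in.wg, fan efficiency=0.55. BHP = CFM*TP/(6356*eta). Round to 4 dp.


BHP = 14948 * 0.98 / (6356 * 0.55) = 4.1905 hp

4.1905 hp


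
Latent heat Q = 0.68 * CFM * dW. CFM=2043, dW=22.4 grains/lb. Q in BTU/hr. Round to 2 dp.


Q = 0.68 * 2043 * 22.4 = 31118.98 BTU/hr

31118.98 BTU/hr


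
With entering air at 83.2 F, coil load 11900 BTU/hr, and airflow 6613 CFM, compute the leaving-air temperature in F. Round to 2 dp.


dT = 11900/(1.08*6613) = 1.6662
T_leave = 83.2 - 1.6662 = 81.53 F

81.53 F


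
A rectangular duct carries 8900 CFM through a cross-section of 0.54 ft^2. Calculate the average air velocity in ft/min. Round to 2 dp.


V = 8900 / 0.54 = 16481.48 ft/min

16481.48 ft/min


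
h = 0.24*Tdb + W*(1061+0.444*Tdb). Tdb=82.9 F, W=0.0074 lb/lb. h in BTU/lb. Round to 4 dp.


h = 0.24*82.9 + 0.0074*(1061+0.444*82.9) = 28.0198 BTU/lb

28.0198 BTU/lb


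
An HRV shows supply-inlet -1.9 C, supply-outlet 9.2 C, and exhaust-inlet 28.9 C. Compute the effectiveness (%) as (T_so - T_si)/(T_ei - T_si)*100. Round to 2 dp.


eff = (9.2-(-1.9))/(28.9-(-1.9))*100 = 36.04 %

36.04 %


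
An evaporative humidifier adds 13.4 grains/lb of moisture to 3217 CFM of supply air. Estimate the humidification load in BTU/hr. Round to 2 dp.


Q = 0.68 * 3217 * 13.4 = 29313.30 BTU/hr

29313.30 BTU/hr


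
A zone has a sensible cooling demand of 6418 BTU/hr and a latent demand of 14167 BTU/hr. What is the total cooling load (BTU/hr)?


Qt = 6418 + 14167 = 20585 BTU/hr

20585 BTU/hr


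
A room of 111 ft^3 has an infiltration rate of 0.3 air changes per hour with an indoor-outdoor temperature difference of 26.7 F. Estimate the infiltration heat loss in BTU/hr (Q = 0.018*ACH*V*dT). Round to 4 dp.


Q = 0.018 * 0.3 * 111 * 26.7 = 16.0040 BTU/hr

16.0040 BTU/hr


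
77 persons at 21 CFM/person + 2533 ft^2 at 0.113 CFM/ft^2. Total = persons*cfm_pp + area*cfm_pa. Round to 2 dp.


Total = 77*21 + 2533*0.113 = 1903.23 CFM

1903.23 CFM


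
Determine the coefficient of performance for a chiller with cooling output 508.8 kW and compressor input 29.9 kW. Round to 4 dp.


COP = 508.8 / 29.9 = 17.0167

17.0167


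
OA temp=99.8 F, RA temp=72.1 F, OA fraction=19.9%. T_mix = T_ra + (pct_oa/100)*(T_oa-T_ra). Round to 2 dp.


T_mix = 72.1 + (19.9/100)*(99.8-72.1) = 77.61 F

77.61 F


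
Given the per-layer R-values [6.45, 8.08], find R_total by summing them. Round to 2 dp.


R_total = 6.45 + 8.08 = 14.53

14.53


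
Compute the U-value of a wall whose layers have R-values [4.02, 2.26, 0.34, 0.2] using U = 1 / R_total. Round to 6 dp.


R_total = 4.02 + 2.26 + 0.34 + 0.2 = 6.82
U = 1/6.82 = 0.146628

0.146628


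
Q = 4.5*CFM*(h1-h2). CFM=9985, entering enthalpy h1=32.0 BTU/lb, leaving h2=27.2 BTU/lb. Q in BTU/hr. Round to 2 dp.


Q = 4.5 * 9985 * (32.0 - 27.2) = 215676.00 BTU/hr

215676.00 BTU/hr


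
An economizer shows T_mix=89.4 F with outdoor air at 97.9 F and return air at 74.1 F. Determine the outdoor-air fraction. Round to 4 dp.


frac = (89.4 - 74.1) / (97.9 - 74.1) = 0.6429

0.6429


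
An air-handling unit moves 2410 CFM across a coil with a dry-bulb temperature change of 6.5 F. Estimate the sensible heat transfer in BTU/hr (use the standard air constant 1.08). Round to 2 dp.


Q = 1.08 * 2410 * 6.5 = 16918.20 BTU/hr

16918.20 BTU/hr


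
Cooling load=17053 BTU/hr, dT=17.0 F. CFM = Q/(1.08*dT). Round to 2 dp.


CFM = 17053 / (1.08 * 17.0) = 928.81

928.81 CFM


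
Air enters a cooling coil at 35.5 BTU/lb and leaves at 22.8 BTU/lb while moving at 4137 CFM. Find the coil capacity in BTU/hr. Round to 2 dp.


Q = 4.5 * 4137 * (35.5 - 22.8) = 236429.55 BTU/hr

236429.55 BTU/hr


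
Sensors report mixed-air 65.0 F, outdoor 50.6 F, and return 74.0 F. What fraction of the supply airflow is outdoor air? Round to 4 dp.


frac = (65.0 - 74.0) / (50.6 - 74.0) = 0.3846

0.3846


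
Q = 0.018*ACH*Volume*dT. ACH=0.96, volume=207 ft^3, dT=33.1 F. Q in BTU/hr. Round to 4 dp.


Q = 0.018 * 0.96 * 207 * 33.1 = 118.3974 BTU/hr

118.3974 BTU/hr


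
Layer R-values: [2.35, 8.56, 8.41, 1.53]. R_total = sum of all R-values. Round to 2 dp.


R_total = 2.35 + 8.56 + 8.41 + 1.53 = 20.85

20.85


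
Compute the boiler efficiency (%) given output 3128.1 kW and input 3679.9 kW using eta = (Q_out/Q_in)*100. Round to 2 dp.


eta = (3128.1/3679.9)*100 = 85.01 %

85.01 %


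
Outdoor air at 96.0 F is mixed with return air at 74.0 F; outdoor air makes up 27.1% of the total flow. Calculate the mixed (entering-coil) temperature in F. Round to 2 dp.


T_mix = 74.0 + (27.1/100)*(96.0-74.0) = 79.96 F

79.96 F


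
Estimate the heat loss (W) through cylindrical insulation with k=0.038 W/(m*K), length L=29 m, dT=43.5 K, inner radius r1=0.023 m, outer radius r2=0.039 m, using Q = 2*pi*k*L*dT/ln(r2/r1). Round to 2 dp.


Q = 2*pi*0.038*29*43.5/ln(0.039/0.023) = 570.38 W

570.38 W


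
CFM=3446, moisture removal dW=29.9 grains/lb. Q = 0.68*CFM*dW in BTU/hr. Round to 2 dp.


Q = 0.68 * 3446 * 29.9 = 70064.07 BTU/hr

70064.07 BTU/hr


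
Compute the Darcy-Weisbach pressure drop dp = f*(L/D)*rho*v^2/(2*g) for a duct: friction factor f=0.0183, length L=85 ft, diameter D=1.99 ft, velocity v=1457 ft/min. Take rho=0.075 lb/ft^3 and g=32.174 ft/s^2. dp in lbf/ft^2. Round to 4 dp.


v_fps = 1457/60 = 24.2833 ft/s
dp = 0.0183*(85/1.99)*0.075*24.2833^2/(2*32.174) = 0.5372 lbf/ft^2

0.5372 lbf/ft^2


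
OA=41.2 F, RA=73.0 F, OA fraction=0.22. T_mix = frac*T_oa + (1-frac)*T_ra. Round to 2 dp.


T_mix = 0.22*41.2 + 0.78*73.0 = 66.00 F

66.00 F


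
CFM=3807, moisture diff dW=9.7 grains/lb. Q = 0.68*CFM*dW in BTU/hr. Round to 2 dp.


Q = 0.68 * 3807 * 9.7 = 25110.97 BTU/hr

25110.97 BTU/hr


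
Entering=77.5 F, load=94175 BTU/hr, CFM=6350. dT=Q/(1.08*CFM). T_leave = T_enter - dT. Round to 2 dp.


dT = 94175/(1.08*6350) = 13.7321
T_leave = 77.5 - 13.7321 = 63.77 F

63.77 F


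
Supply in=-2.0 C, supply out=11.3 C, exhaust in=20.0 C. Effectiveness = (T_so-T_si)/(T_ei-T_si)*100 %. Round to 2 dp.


eff = (11.3-(-2.0))/(20.0-(-2.0))*100 = 60.45 %

60.45 %


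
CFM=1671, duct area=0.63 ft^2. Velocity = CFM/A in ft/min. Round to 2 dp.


V = 1671 / 0.63 = 2652.38 ft/min

2652.38 ft/min


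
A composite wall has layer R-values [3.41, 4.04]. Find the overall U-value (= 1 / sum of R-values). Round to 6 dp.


R_total = 3.41 + 4.04 = 7.45
U = 1/7.45 = 0.134228

0.134228


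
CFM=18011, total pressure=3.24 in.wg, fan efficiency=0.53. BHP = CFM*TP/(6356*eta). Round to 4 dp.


BHP = 18011 * 3.24 / (6356 * 0.53) = 17.3230 hp

17.3230 hp


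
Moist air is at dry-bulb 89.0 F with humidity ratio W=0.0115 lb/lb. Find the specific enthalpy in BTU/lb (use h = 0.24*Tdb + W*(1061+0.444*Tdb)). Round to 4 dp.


h = 0.24*89.0 + 0.0115*(1061+0.444*89.0) = 34.0159 BTU/lb

34.0159 BTU/lb


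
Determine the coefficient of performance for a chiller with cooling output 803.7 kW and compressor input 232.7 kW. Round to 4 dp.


COP = 803.7 / 232.7 = 3.4538

3.4538


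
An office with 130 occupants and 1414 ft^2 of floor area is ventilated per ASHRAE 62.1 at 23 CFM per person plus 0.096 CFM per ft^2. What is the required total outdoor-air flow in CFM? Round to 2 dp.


Total = 130*23 + 1414*0.096 = 3125.74 CFM

3125.74 CFM


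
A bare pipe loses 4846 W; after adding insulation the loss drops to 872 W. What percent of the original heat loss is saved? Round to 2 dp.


Savings = ((4846-872)/4846)*100 = 82.01 %

82.01 %


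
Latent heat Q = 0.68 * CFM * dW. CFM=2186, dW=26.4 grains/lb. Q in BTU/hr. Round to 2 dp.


Q = 0.68 * 2186 * 26.4 = 39243.07 BTU/hr

39243.07 BTU/hr


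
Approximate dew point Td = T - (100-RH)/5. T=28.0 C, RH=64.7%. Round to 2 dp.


Td = 28.0 - (100-64.7)/5 = 20.94 C

20.94 C


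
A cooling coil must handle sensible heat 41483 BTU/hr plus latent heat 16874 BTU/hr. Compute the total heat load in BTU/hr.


Qt = 41483 + 16874 = 58357 BTU/hr

58357 BTU/hr


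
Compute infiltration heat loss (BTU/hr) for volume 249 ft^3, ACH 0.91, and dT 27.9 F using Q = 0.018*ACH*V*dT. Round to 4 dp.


Q = 0.018 * 0.91 * 249 * 27.9 = 113.7935 BTU/hr

113.7935 BTU/hr


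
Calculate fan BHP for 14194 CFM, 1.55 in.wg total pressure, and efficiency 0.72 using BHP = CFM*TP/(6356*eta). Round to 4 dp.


BHP = 14194 * 1.55 / (6356 * 0.72) = 4.8075 hp

4.8075 hp


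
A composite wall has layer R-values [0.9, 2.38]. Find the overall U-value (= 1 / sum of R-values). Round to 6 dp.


R_total = 0.9 + 2.38 = 3.28
U = 1/3.28 = 0.304878

0.304878


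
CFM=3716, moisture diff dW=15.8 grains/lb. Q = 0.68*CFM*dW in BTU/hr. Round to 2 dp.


Q = 0.68 * 3716 * 15.8 = 39924.70 BTU/hr

39924.70 BTU/hr


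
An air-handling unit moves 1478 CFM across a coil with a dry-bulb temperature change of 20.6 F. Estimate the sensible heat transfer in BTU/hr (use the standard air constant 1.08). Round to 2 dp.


Q = 1.08 * 1478 * 20.6 = 32882.54 BTU/hr

32882.54 BTU/hr


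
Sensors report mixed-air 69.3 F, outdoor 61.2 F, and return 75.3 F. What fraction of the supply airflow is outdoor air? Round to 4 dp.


frac = (69.3 - 75.3) / (61.2 - 75.3) = 0.4255

0.4255


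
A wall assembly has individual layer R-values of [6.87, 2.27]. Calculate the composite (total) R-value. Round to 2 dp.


R_total = 6.87 + 2.27 = 9.14

9.14


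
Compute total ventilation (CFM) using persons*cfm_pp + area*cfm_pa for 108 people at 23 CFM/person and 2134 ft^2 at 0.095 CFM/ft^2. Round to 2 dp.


Total = 108*23 + 2134*0.095 = 2686.73 CFM

2686.73 CFM


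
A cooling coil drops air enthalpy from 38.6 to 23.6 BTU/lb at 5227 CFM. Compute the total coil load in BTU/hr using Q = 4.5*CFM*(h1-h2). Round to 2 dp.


Q = 4.5 * 5227 * (38.6 - 23.6) = 352822.50 BTU/hr

352822.50 BTU/hr


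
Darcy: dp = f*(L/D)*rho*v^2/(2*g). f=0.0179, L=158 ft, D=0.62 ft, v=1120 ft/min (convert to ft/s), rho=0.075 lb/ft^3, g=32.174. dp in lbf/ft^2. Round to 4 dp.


v_fps = 1120/60 = 18.6667 ft/s
dp = 0.0179*(158/0.62)*0.075*18.6667^2/(2*32.174) = 1.8526 lbf/ft^2

1.8526 lbf/ft^2


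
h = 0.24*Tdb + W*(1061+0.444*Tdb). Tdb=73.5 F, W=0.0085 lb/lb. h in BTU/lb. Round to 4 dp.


h = 0.24*73.5 + 0.0085*(1061+0.444*73.5) = 26.9359 BTU/lb

26.9359 BTU/lb


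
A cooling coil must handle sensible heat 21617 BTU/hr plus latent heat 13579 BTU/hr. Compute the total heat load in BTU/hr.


Qt = 21617 + 13579 = 35196 BTU/hr

35196 BTU/hr


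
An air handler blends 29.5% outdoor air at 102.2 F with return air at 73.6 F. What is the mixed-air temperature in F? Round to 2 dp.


T_mix = 73.6 + (29.5/100)*(102.2-73.6) = 82.04 F

82.04 F


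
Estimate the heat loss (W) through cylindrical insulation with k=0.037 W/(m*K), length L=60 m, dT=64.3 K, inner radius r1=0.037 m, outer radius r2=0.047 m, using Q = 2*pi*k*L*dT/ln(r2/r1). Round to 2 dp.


Q = 2*pi*0.037*60*64.3/ln(0.047/0.037) = 3749.11 W

3749.11 W


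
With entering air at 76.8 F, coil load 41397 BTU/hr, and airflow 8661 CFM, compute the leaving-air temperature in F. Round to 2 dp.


dT = 41397/(1.08*8661) = 4.4257
T_leave = 76.8 - 4.4257 = 72.37 F

72.37 F


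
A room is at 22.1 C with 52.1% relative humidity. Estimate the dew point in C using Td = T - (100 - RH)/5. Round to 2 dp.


Td = 22.1 - (100-52.1)/5 = 12.52 C

12.52 C


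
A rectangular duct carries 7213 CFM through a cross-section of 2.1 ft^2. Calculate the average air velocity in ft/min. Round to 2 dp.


V = 7213 / 2.1 = 3434.76 ft/min

3434.76 ft/min


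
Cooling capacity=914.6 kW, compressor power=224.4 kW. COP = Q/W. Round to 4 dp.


COP = 914.6 / 224.4 = 4.0758

4.0758


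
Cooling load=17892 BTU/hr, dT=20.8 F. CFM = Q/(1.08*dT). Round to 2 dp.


CFM = 17892 / (1.08 * 20.8) = 796.47

796.47 CFM


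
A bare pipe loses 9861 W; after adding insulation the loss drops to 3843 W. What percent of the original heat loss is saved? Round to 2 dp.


Savings = ((9861-3843)/9861)*100 = 61.03 %

61.03 %


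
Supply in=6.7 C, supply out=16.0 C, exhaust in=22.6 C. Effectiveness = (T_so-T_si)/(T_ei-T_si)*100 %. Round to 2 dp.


eff = (16.0-6.7)/(22.6-6.7)*100 = 58.49 %

58.49 %


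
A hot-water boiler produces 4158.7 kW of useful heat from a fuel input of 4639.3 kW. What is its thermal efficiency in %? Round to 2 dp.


eta = (4158.7/4639.3)*100 = 89.64 %

89.64 %


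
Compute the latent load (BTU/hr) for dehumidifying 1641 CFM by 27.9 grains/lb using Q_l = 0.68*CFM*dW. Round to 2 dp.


Q = 0.68 * 1641 * 27.9 = 31133.05 BTU/hr

31133.05 BTU/hr


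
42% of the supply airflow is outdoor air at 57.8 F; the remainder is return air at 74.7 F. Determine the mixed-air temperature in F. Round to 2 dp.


T_mix = 0.42*57.8 + 0.58*74.7 = 67.60 F

67.60 F


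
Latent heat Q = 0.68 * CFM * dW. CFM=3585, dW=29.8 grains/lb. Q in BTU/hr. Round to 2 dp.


Q = 0.68 * 3585 * 29.8 = 72646.44 BTU/hr

72646.44 BTU/hr


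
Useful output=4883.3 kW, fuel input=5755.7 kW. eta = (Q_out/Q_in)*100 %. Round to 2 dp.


eta = (4883.3/5755.7)*100 = 84.84 %

84.84 %


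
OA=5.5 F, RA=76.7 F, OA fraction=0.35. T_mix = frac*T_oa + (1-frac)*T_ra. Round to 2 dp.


T_mix = 0.35*5.5 + 0.65*76.7 = 51.78 F

51.78 F


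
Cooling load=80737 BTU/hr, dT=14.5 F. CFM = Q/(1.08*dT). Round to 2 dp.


CFM = 80737 / (1.08 * 14.5) = 5155.62

5155.62 CFM


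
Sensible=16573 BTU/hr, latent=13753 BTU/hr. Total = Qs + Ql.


Qt = 16573 + 13753 = 30326 BTU/hr

30326 BTU/hr


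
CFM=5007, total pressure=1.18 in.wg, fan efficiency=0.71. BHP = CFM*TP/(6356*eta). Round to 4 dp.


BHP = 5007 * 1.18 / (6356 * 0.71) = 1.3092 hp

1.3092 hp


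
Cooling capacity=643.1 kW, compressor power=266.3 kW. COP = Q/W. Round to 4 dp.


COP = 643.1 / 266.3 = 2.4149

2.4149


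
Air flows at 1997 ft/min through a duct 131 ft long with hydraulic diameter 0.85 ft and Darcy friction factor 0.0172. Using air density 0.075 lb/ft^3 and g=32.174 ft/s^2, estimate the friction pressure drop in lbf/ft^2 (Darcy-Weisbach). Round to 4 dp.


v_fps = 1997/60 = 33.2833 ft/s
dp = 0.0172*(131/0.85)*0.075*33.2833^2/(2*32.174) = 3.4226 lbf/ft^2

3.4226 lbf/ft^2


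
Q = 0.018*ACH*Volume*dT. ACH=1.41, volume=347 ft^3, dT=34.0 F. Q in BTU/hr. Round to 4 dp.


Q = 0.018 * 1.41 * 347 * 34.0 = 299.4332 BTU/hr

299.4332 BTU/hr


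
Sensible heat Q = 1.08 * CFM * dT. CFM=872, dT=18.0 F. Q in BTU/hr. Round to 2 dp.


Q = 1.08 * 872 * 18.0 = 16951.68 BTU/hr

16951.68 BTU/hr
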